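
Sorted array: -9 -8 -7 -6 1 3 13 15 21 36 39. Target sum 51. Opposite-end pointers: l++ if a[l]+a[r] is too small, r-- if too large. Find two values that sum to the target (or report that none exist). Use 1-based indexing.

(15, 36)

[1,11] -9+39=30 <51 → l++
[2,11] -8+39=31 <51 → l++
[3,11] -7+39=32 <51 → l++
[4,11] -6+39=33 <51 → l++
[5,11] 1+39=40 <51 → l++
[6,11] 3+39=42 <51 → l++
[7,11] 13+39=52 >51 → r--
[7,10] 13+36=49 <51 → l++
[8,10] 15+36=51 → found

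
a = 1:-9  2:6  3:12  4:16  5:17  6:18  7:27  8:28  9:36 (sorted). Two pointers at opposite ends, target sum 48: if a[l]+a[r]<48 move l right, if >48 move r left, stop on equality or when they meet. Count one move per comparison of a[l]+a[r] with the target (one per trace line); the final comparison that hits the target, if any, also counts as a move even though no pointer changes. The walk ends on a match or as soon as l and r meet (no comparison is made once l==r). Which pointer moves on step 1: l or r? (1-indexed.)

l

[1,9] -9+36=27 <48 → l++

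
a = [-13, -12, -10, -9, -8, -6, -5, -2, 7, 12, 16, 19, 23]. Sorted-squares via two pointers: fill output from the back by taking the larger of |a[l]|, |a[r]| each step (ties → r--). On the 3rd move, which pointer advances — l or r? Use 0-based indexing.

l=0 r=12: |-13|<=|23| out[12]=529, r--
l=0 r=11: |-13|<=|19| out[11]=361, r--
l=0 r=10: |-13|<=|16| out[10]=256, r--

r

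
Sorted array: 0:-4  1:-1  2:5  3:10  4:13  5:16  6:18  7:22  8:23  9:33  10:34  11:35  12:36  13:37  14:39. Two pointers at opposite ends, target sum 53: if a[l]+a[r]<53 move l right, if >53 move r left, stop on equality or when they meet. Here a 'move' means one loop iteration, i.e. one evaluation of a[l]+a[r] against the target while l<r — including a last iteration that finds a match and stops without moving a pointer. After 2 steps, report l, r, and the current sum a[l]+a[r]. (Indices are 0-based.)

l=2, r=14, sum=44

[0,14] -4+39=35 <53 → l++
[1,14] -1+39=38 <53 → l++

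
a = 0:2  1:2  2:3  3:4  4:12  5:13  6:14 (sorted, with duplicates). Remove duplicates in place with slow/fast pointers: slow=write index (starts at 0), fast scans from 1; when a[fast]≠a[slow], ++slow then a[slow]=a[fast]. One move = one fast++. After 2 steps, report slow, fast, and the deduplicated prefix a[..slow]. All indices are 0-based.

slow=1, fast=3, prefix=[2, 3]

slow=0 fast=1: a[fast]=2=a[slow] dup, fast++
slow=0 fast=2: a[fast]=3≠a[slow]=2 write a[1]=3, slow++,fast++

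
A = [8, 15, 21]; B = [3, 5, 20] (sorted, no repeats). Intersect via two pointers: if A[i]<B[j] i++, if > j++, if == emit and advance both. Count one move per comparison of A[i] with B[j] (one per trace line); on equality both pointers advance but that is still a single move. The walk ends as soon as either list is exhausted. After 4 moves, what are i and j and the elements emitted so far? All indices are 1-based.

[i=1,j=1] 8>3 → j++
[i=1,j=2] 8>5 → j++
[i=1,j=3] 8<20 → i++
[i=2,j=3] 15<20 → i++

i=3, j=3, emitted=[]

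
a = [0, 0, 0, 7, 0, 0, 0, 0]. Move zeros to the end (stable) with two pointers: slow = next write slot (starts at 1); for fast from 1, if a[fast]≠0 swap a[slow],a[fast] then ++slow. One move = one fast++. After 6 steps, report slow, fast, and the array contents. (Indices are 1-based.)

slow=2, fast=7, a=[7, 0, 0, 0, 0, 0, 0, 0]

slow=1 fast=1: a[fast]=0, fast++
slow=1 fast=2: a[fast]=0, fast++
slow=1 fast=3: a[fast]=0, fast++
slow=1 fast=4: a[fast]=7≠0 swap→a[1]=7, slow++,fast++
slow=2 fast=5: a[fast]=0, fast++
slow=2 fast=6: a[fast]=0, fast++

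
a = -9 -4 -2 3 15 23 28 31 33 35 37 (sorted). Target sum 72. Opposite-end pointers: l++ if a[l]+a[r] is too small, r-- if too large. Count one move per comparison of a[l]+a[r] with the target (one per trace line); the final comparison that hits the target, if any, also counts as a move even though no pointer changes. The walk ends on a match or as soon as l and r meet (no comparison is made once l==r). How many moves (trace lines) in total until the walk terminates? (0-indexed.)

[0,10] -9+37=28 <72 → l++
[1,10] -4+37=33 <72 → l++
[2,10] -2+37=35 <72 → l++
[3,10] 3+37=40 <72 → l++
[4,10] 15+37=52 <72 → l++
[5,10] 23+37=60 <72 → l++
[6,10] 28+37=65 <72 → l++
[7,10] 31+37=68 <72 → l++
[8,10] 33+37=70 <72 → l++
[9,10] 35+37=72 → found

10 moves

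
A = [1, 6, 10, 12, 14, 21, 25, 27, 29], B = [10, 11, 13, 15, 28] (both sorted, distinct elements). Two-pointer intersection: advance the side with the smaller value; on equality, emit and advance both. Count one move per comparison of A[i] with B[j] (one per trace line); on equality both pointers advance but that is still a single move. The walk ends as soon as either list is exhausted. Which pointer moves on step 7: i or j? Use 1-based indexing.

i

[i=1,j=1] 1<10 → i++
[i=2,j=1] 6<10 → i++
[i=3,j=1] 10==10 emit → i++,j++
[i=4,j=2] 12>11 → j++
[i=4,j=3] 12<13 → i++
[i=5,j=3] 14>13 → j++
[i=5,j=4] 14<15 → i++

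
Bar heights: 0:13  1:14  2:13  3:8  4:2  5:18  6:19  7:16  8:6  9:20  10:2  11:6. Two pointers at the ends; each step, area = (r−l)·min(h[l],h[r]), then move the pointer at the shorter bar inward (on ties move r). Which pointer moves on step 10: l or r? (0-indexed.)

[0,11] min(13,6)*11=66 best=66 * → r--
[0,10] min(13,2)*10=20 best=66 → r--
[0,9] min(13,20)*9=117 best=117 * → l++
[1,9] min(14,20)*8=112 best=117 → l++
[2,9] min(13,20)*7=91 best=117 → l++
[3,9] min(8,20)*6=48 best=117 → l++
[4,9] min(2,20)*5=10 best=117 → l++
[5,9] min(18,20)*4=72 best=117 → l++
[6,9] min(19,20)*3=57 best=117 → l++
[7,9] min(16,20)*2=32 best=117 → l++

l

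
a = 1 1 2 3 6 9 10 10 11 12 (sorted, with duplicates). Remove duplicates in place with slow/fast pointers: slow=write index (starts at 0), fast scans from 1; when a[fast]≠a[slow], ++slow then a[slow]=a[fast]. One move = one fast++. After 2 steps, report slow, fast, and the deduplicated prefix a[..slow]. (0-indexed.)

slow=1, fast=3, prefix=[1, 2]

slow=0 fast=1: a[fast]=1=a[slow] dup, fast++
slow=0 fast=2: a[fast]=2≠a[slow]=1 write a[1]=2, slow++,fast++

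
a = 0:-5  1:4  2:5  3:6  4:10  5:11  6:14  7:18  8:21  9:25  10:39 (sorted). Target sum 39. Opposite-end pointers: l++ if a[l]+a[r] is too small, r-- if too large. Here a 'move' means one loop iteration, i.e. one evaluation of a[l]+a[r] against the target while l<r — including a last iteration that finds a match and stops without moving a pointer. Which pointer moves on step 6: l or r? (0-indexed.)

l

[0,10] -5+39=34 <39 → l++
[1,10] 4+39=43 >39 → r--
[1,9] 4+25=29 <39 → l++
[2,9] 5+25=30 <39 → l++
[3,9] 6+25=31 <39 → l++
[4,9] 10+25=35 <39 → l++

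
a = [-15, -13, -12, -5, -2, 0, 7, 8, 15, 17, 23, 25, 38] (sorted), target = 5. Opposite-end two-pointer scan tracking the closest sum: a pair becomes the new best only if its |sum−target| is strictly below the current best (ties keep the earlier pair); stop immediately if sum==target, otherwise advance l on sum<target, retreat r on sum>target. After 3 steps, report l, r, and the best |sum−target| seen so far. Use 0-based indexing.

l=0 r=12: -15+38=23 d=18 *, r--
l=0 r=11: -15+25=10 d=5 *, r--
l=0 r=10: -15+23=8 d=3 *, r--

l=0, r=9, best |Δ|=3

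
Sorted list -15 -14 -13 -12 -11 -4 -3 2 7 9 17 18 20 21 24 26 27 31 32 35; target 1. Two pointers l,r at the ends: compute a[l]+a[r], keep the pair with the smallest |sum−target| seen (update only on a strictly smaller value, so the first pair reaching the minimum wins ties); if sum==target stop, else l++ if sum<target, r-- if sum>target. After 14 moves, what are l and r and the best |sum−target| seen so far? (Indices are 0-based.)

l=4, r=9, best |Δ|=1

l=0 r=19: -15+35=20 d=19 *, r--
l=0 r=18: -15+32=17 d=16 *, r--
l=0 r=17: -15+31=16 d=15 *, r--
l=0 r=16: -15+27=12 d=11 *, r--
l=0 r=15: -15+26=11 d=10 *, r--
l=0 r=14: -15+24=9 d=8 *, r--
l=0 r=13: -15+21=6 d=5 *, r--
l=0 r=12: -15+20=5 d=4 *, r--
l=0 r=11: -15+18=3 d=2 *, r--
l=0 r=10: -15+17=2 d=1 *, r--
l=0 r=9: -15+9=-6 d=7, l++
l=1 r=9: -14+9=-5 d=6, l++
l=2 r=9: -13+9=-4 d=5, l++
l=3 r=9: -12+9=-3 d=4, l++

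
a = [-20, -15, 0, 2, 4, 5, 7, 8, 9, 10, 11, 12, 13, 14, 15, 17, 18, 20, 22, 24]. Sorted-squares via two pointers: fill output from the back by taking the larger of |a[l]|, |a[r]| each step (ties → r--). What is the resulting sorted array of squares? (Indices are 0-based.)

[0,19] |-20|<=|24| out[19]=576 → r--
[0,18] |-20|<=|22| out[18]=484 → r--
[0,17] |-20|<=|20| out[17]=400 → r--
[0,16] |-20|>|18| out[16]=400 → l++
[1,16] |-15|<=|18| out[15]=324 → r--
[1,15] |-15|<=|17| out[14]=289 → r--
[1,14] |-15|<=|15| out[13]=225 → r--
[1,13] |-15|>|14| out[12]=225 → l++
[2,13] |0|<=|14| out[11]=196 → r--
[2,12] |0|<=|13| out[10]=169 → r--
[2,11] |0|<=|12| out[9]=144 → r--
[2,10] |0|<=|11| out[8]=121 → r--
[2,9] |0|<=|10| out[7]=100 → r--
[2,8] |0|<=|9| out[6]=81 → r--
[2,7] |0|<=|8| out[5]=64 → r--
[2,6] |0|<=|7| out[4]=49 → r--
[2,5] |0|<=|5| out[3]=25 → r--
[2,4] |0|<=|4| out[2]=16 → r--
[2,3] |0|<=|2| out[1]=4 → r--
[2,2] |0|<=|0| out[0]=0 → r--

[0, 4, 16, 25, 49, 64, 81, 100, 121, 144, 169, 196, 225, 225, 289, 324, 400, 400, 484, 576]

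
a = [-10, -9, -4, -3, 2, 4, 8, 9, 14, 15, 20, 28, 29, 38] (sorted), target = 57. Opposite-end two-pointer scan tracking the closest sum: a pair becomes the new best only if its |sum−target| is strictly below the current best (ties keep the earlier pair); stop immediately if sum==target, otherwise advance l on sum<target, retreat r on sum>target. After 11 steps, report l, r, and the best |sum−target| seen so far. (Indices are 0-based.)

l=0 r=13: -10+38=28 d=29 *, l++
l=1 r=13: -9+38=29 d=28 *, l++
l=2 r=13: -4+38=34 d=23 *, l++
l=3 r=13: -3+38=35 d=22 *, l++
l=4 r=13: 2+38=40 d=17 *, l++
l=5 r=13: 4+38=42 d=15 *, l++
l=6 r=13: 8+38=46 d=11 *, l++
l=7 r=13: 9+38=47 d=10 *, l++
l=8 r=13: 14+38=52 d=5 *, l++
l=9 r=13: 15+38=53 d=4 *, l++
l=10 r=13: 20+38=58 d=1 *, r--

l=10, r=12, best |Δ|=1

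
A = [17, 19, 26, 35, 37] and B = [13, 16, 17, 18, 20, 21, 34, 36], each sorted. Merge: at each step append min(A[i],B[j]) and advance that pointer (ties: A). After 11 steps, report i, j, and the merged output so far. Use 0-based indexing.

i=4, j=7, merged so far=[13, 16, 17, 17, 18, 19, 20, 21, 26, 34, 35]

i=0 j=0: A[i]=17>B[j]=13 take 13, j++
i=0 j=1: A[i]=17>B[j]=16 take 16, j++
i=0 j=2: A[i]=17<=B[j]=17 take 17, i++
i=1 j=2: A[i]=19>B[j]=17 take 17, j++
i=1 j=3: A[i]=19>B[j]=18 take 18, j++
i=1 j=4: A[i]=19<=B[j]=20 take 19, i++
i=2 j=4: A[i]=26>B[j]=20 take 20, j++
i=2 j=5: A[i]=26>B[j]=21 take 21, j++
i=2 j=6: A[i]=26<=B[j]=34 take 26, i++
i=3 j=6: A[i]=35>B[j]=34 take 34, j++
i=3 j=7: A[i]=35<=B[j]=36 take 35, i++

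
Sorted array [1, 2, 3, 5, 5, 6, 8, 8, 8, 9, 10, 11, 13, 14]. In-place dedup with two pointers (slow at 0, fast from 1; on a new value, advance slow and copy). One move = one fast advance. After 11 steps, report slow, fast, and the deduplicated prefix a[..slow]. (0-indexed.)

slow=0 fast=1: a[fast]=2≠a[slow]=1 write a[1]=2, slow++,fast++
slow=1 fast=2: a[fast]=3≠a[slow]=2 write a[2]=3, slow++,fast++
slow=2 fast=3: a[fast]=5≠a[slow]=3 write a[3]=5, slow++,fast++
slow=3 fast=4: a[fast]=5=a[slow] dup, fast++
slow=3 fast=5: a[fast]=6≠a[slow]=5 write a[4]=6, slow++,fast++
slow=4 fast=6: a[fast]=8≠a[slow]=6 write a[5]=8, slow++,fast++
slow=5 fast=7: a[fast]=8=a[slow] dup, fast++
slow=5 fast=8: a[fast]=8=a[slow] dup, fast++
slow=5 fast=9: a[fast]=9≠a[slow]=8 write a[6]=9, slow++,fast++
slow=6 fast=10: a[fast]=10≠a[slow]=9 write a[7]=10, slow++,fast++
slow=7 fast=11: a[fast]=11≠a[slow]=10 write a[8]=11, slow++,fast++

slow=8, fast=12, prefix=[1, 2, 3, 5, 6, 8, 9, 10, 11]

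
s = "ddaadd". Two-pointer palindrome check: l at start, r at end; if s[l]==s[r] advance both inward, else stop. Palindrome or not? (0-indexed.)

l=0 r=5: 'd'=='d', l++,r--
l=1 r=4: 'd'=='d', l++,r--
l=2 r=3: 'a'=='a', l++,r--

palindrome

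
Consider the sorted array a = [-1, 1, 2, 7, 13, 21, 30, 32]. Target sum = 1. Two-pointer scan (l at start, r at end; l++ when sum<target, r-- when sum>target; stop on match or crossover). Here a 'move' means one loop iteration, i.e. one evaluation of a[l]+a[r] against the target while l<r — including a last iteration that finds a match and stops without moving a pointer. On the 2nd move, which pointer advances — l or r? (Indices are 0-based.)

[0,7] -1+32=31 >1 → r--
[0,6] -1+30=29 >1 → r--

r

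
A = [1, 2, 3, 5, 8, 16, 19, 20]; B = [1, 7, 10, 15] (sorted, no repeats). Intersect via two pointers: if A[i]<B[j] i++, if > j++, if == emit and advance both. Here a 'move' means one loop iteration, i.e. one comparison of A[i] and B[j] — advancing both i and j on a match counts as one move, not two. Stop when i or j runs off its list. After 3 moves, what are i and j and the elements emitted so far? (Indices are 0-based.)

i=3, j=1, emitted=[1]

[i=0,j=0] 1==1 emit → i++,j++
[i=1,j=1] 2<7 → i++
[i=2,j=1] 3<7 → i++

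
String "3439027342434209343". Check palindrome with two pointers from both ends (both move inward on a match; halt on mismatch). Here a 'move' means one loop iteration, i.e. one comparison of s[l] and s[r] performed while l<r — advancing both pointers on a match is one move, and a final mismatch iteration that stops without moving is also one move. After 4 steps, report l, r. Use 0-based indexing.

l=4, r=14

l=0 r=18: '3'=='3', l++,r--
l=1 r=17: '4'=='4', l++,r--
l=2 r=16: '3'=='3', l++,r--
l=3 r=15: '9'=='9', l++,r--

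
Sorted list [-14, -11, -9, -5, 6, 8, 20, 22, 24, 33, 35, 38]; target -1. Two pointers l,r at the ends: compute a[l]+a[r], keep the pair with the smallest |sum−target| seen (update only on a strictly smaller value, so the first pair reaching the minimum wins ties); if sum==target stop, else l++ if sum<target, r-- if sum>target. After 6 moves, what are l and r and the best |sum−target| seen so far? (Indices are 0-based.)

l=0, r=5, best |Δ|=7

[0,11] -14+38=24 d=25 * → r--
[0,10] -14+35=21 d=22 * → r--
[0,9] -14+33=19 d=20 * → r--
[0,8] -14+24=10 d=11 * → r--
[0,7] -14+22=8 d=9 * → r--
[0,6] -14+20=6 d=7 * → r--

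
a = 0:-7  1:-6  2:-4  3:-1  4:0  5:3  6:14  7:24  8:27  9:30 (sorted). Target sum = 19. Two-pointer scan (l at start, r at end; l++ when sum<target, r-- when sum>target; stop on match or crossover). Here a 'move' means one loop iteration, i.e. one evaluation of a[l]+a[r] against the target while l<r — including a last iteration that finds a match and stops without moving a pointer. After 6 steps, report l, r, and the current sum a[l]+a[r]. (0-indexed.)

l=3, r=6, sum=13

l=0 r=9: -7+30=23 >19, r--
l=0 r=8: -7+27=20 >19, r--
l=0 r=7: -7+24=17 <19, l++
l=1 r=7: -6+24=18 <19, l++
l=2 r=7: -4+24=20 >19, r--
l=2 r=6: -4+14=10 <19, l++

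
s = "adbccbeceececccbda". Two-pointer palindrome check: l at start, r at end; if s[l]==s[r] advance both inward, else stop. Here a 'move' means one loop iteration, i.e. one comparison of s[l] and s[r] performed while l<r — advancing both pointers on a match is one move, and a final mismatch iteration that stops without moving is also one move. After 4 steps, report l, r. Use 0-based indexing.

l=4, r=13

[0,17] 'a'=='a' → l++,r--
[1,16] 'd'=='d' → l++,r--
[2,15] 'b'=='b' → l++,r--
[3,14] 'c'=='c' → l++,r--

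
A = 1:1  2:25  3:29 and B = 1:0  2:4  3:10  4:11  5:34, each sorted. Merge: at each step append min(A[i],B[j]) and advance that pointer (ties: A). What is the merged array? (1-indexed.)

[i=1,j=1] A[i]=1>B[j]=0 take 0 → j++
[i=1,j=2] A[i]=1<=B[j]=4 take 1 → i++
[i=2,j=2] A[i]=25>B[j]=4 take 4 → j++
[i=2,j=3] A[i]=25>B[j]=10 take 10 → j++
[i=2,j=4] A[i]=25>B[j]=11 take 11 → j++
[i=2,j=5] A[i]=25<=B[j]=34 take 25 → i++
[i=3,j=5] A[i]=29<=B[j]=34 take 29 → i++
[i=4,j=5] A done, take B[j]=34 → j++

[0, 1, 4, 10, 11, 25, 29, 34]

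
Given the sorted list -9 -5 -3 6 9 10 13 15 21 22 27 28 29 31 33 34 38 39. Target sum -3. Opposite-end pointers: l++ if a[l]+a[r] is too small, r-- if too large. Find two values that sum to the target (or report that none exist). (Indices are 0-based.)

(-9, 6)

l=0 r=17: -9+39=30 >-3, r--
l=0 r=16: -9+38=29 >-3, r--
l=0 r=15: -9+34=25 >-3, r--
l=0 r=14: -9+33=24 >-3, r--
l=0 r=13: -9+31=22 >-3, r--
l=0 r=12: -9+29=20 >-3, r--
l=0 r=11: -9+28=19 >-3, r--
l=0 r=10: -9+27=18 >-3, r--
l=0 r=9: -9+22=13 >-3, r--
l=0 r=8: -9+21=12 >-3, r--
l=0 r=7: -9+15=6 >-3, r--
l=0 r=6: -9+13=4 >-3, r--
l=0 r=5: -9+10=1 >-3, r--
l=0 r=4: -9+9=0 >-3, r--
l=0 r=3: -9+6=-3, found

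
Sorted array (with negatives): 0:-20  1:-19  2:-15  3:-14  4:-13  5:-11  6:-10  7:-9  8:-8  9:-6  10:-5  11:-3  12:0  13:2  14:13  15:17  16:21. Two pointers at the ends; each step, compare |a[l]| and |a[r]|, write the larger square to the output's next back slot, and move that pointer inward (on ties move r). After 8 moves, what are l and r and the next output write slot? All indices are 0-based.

l=5, r=13, next write slot=8

l=0 r=16: |-20|<=|21| out[16]=441, r--
l=0 r=15: |-20|>|17| out[15]=400, l++
l=1 r=15: |-19|>|17| out[14]=361, l++
l=2 r=15: |-15|<=|17| out[13]=289, r--
l=2 r=14: |-15|>|13| out[12]=225, l++
l=3 r=14: |-14|>|13| out[11]=196, l++
l=4 r=14: |-13|<=|13| out[10]=169, r--
l=4 r=13: |-13|>|2| out[9]=169, l++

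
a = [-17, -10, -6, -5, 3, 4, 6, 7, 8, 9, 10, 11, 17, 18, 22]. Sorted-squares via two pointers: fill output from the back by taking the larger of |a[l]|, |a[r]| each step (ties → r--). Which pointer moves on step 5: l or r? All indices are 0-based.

l=0 r=14: |-17|<=|22| out[14]=484, r--
l=0 r=13: |-17|<=|18| out[13]=324, r--
l=0 r=12: |-17|<=|17| out[12]=289, r--
l=0 r=11: |-17|>|11| out[11]=289, l++
l=1 r=11: |-10|<=|11| out[10]=121, r--

r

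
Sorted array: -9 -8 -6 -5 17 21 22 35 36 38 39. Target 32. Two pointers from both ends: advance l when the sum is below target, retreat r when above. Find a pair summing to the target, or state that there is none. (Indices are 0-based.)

[0,10] -9+39=30 <32 → l++
[1,10] -8+39=31 <32 → l++
[2,10] -6+39=33 >32 → r--
[2,9] -6+38=32 → found

(-6, 38)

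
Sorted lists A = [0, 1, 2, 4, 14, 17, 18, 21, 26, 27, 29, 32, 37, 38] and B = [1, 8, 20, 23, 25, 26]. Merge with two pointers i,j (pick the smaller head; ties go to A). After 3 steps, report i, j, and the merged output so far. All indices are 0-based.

[i=0,j=0] A[i]=0<=B[j]=1 take 0 → i++
[i=1,j=0] A[i]=1<=B[j]=1 take 1 → i++
[i=2,j=0] A[i]=2>B[j]=1 take 1 → j++

i=2, j=1, merged so far=[0, 1, 1]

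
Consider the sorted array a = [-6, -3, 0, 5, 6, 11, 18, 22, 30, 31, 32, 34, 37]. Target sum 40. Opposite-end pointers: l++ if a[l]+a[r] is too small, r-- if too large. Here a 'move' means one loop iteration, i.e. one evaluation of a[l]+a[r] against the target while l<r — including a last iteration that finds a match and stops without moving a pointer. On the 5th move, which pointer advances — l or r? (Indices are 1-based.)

l

l=1 r=13: -6+37=31 <40, l++
l=2 r=13: -3+37=34 <40, l++
l=3 r=13: 0+37=37 <40, l++
l=4 r=13: 5+37=42 >40, r--
l=4 r=12: 5+34=39 <40, l++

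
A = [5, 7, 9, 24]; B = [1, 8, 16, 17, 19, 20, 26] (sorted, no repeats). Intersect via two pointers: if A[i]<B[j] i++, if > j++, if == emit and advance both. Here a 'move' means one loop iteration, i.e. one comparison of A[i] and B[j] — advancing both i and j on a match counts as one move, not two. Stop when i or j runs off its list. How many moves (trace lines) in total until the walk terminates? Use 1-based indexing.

10 moves

i=1 j=1: 5>1, j++
i=1 j=2: 5<8, i++
i=2 j=2: 7<8, i++
i=3 j=2: 9>8, j++
i=3 j=3: 9<16, i++
i=4 j=3: 24>16, j++
i=4 j=4: 24>17, j++
i=4 j=5: 24>19, j++
i=4 j=6: 24>20, j++
i=4 j=7: 24<26, i++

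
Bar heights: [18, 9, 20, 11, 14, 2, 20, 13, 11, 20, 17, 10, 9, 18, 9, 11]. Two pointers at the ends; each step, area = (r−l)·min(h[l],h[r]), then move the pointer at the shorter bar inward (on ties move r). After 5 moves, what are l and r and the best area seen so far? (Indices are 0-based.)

l=0, r=10, best area=234

[0,15] min(18,11)*15=165 best=165 * → r--
[0,14] min(18,9)*14=126 best=165 → r--
[0,13] min(18,18)*13=234 best=234 * → r--
[0,12] min(18,9)*12=108 best=234 → r--
[0,11] min(18,10)*11=110 best=234 → r--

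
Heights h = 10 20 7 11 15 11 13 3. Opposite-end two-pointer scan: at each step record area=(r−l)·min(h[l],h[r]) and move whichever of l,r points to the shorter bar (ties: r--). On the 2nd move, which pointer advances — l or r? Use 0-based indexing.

l

[0,7] min(10,3)*7=21 best=21 * → r--
[0,6] min(10,13)*6=60 best=60 * → l++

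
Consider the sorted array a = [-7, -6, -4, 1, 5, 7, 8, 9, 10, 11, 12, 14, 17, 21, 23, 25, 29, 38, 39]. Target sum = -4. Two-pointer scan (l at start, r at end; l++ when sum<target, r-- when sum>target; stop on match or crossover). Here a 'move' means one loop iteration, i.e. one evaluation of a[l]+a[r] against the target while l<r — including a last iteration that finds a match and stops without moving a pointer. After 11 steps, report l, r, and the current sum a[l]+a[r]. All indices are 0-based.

l=0, r=7, sum=2

[0,18] -7+39=32 >-4 → r--
[0,17] -7+38=31 >-4 → r--
[0,16] -7+29=22 >-4 → r--
[0,15] -7+25=18 >-4 → r--
[0,14] -7+23=16 >-4 → r--
[0,13] -7+21=14 >-4 → r--
[0,12] -7+17=10 >-4 → r--
[0,11] -7+14=7 >-4 → r--
[0,10] -7+12=5 >-4 → r--
[0,9] -7+11=4 >-4 → r--
[0,8] -7+10=3 >-4 → r--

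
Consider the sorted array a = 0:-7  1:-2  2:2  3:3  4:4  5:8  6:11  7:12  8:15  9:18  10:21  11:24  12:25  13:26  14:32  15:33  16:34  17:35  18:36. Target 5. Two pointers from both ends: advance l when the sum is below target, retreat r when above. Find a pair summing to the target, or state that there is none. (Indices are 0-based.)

[0,18] -7+36=29 >5 → r--
[0,17] -7+35=28 >5 → r--
[0,16] -7+34=27 >5 → r--
[0,15] -7+33=26 >5 → r--
[0,14] -7+32=25 >5 → r--
[0,13] -7+26=19 >5 → r--
[0,12] -7+25=18 >5 → r--
[0,11] -7+24=17 >5 → r--
[0,10] -7+21=14 >5 → r--
[0,9] -7+18=11 >5 → r--
[0,8] -7+15=8 >5 → r--
[0,7] -7+12=5 → found

(-7, 12)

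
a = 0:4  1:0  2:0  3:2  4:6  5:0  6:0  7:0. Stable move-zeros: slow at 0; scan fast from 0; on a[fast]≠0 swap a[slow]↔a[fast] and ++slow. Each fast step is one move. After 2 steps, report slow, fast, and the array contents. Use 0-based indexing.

slow=1, fast=2, a=[4, 0, 0, 2, 6, 0, 0, 0]

(s=0,f=0) a[fast]=4≠0 swap→a[0]=4 → slow++,fast++
(s=1,f=1) a[fast]=0 → fast++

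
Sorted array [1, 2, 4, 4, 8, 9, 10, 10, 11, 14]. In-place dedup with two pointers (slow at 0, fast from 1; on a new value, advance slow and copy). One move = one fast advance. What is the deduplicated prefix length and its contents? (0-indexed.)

slow=0 fast=1: a[fast]=2≠a[slow]=1 write a[1]=2, slow++,fast++
slow=1 fast=2: a[fast]=4≠a[slow]=2 write a[2]=4, slow++,fast++
slow=2 fast=3: a[fast]=4=a[slow] dup, fast++
slow=2 fast=4: a[fast]=8≠a[slow]=4 write a[3]=8, slow++,fast++
slow=3 fast=5: a[fast]=9≠a[slow]=8 write a[4]=9, slow++,fast++
slow=4 fast=6: a[fast]=10≠a[slow]=9 write a[5]=10, slow++,fast++
slow=5 fast=7: a[fast]=10=a[slow] dup, fast++
slow=5 fast=8: a[fast]=11≠a[slow]=10 write a[6]=11, slow++,fast++
slow=6 fast=9: a[fast]=14≠a[slow]=11 write a[7]=14, slow++,fast++

length 8; prefix = [1, 2, 4, 8, 9, 10, 11, 14]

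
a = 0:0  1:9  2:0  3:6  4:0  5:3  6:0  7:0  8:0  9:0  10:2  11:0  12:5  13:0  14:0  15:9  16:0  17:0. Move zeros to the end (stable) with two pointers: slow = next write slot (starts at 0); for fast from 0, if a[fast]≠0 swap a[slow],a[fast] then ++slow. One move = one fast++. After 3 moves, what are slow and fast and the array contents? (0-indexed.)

slow=1, fast=3, a=[9, 0, 0, 6, 0, 3, 0, 0, 0, 0, 2, 0, 5, 0, 0, 9, 0, 0]

(s=0,f=0) a[fast]=0 → fast++
(s=0,f=1) a[fast]=9≠0 swap→a[0]=9 → slow++,fast++
(s=1,f=2) a[fast]=0 → fast++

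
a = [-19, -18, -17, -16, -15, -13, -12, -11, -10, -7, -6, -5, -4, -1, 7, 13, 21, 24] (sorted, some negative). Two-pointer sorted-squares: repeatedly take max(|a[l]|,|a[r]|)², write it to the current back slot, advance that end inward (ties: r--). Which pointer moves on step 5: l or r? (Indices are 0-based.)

l

l=0 r=17: |-19|<=|24| out[17]=576, r--
l=0 r=16: |-19|<=|21| out[16]=441, r--
l=0 r=15: |-19|>|13| out[15]=361, l++
l=1 r=15: |-18|>|13| out[14]=324, l++
l=2 r=15: |-17|>|13| out[13]=289, l++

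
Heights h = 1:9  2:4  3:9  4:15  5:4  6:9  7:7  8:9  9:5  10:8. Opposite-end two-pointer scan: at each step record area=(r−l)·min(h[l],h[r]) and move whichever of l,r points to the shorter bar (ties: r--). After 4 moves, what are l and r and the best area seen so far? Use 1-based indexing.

l=1, r=6, best area=72

l=1 r=10: min(9,8)*9=72 best=72 *, r--
l=1 r=9: min(9,5)*8=40 best=72, r--
l=1 r=8: min(9,9)*7=63 best=72, r--
l=1 r=7: min(9,7)*6=42 best=72, r--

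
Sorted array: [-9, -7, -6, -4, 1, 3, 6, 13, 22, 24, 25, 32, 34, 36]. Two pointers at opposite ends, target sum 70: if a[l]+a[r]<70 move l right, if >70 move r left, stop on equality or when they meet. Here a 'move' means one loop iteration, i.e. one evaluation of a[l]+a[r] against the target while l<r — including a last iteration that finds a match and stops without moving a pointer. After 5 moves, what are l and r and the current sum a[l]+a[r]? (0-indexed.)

l=5, r=13, sum=39

[0,13] -9+36=27 <70 → l++
[1,13] -7+36=29 <70 → l++
[2,13] -6+36=30 <70 → l++
[3,13] -4+36=32 <70 → l++
[4,13] 1+36=37 <70 → l++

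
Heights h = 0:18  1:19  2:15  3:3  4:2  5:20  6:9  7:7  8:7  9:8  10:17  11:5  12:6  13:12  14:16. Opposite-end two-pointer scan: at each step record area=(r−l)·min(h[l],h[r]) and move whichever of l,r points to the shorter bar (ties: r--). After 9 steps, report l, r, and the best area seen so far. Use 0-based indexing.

l=0, r=5, best area=224

l=0 r=14: min(18,16)*14=224 best=224 *, r--
l=0 r=13: min(18,12)*13=156 best=224, r--
l=0 r=12: min(18,6)*12=72 best=224, r--
l=0 r=11: min(18,5)*11=55 best=224, r--
l=0 r=10: min(18,17)*10=170 best=224, r--
l=0 r=9: min(18,8)*9=72 best=224, r--
l=0 r=8: min(18,7)*8=56 best=224, r--
l=0 r=7: min(18,7)*7=49 best=224, r--
l=0 r=6: min(18,9)*6=54 best=224, r--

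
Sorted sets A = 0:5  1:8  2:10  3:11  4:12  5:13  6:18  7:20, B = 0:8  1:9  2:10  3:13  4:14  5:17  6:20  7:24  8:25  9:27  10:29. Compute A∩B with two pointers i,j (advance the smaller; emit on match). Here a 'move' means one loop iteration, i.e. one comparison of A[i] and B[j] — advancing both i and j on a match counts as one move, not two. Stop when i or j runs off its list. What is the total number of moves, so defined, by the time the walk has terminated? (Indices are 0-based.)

11 moves

[i=0,j=0] 5<8 → i++
[i=1,j=0] 8==8 emit → i++,j++
[i=2,j=1] 10>9 → j++
[i=2,j=2] 10==10 emit → i++,j++
[i=3,j=3] 11<13 → i++
[i=4,j=3] 12<13 → i++
[i=5,j=3] 13==13 emit → i++,j++
[i=6,j=4] 18>14 → j++
[i=6,j=5] 18>17 → j++
[i=6,j=6] 18<20 → i++
[i=7,j=6] 20==20 emit → i++,j++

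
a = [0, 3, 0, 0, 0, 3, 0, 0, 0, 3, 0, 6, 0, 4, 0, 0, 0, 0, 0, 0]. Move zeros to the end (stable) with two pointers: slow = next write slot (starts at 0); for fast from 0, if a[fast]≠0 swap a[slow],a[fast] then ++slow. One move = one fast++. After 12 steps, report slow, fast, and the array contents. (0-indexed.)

slow=0 fast=0: a[fast]=0, fast++
slow=0 fast=1: a[fast]=3≠0 swap→a[0]=3, slow++,fast++
slow=1 fast=2: a[fast]=0, fast++
slow=1 fast=3: a[fast]=0, fast++
slow=1 fast=4: a[fast]=0, fast++
slow=1 fast=5: a[fast]=3≠0 swap→a[1]=3, slow++,fast++
slow=2 fast=6: a[fast]=0, fast++
slow=2 fast=7: a[fast]=0, fast++
slow=2 fast=8: a[fast]=0, fast++
slow=2 fast=9: a[fast]=3≠0 swap→a[2]=3, slow++,fast++
slow=3 fast=10: a[fast]=0, fast++
slow=3 fast=11: a[fast]=6≠0 swap→a[3]=6, slow++,fast++

slow=4, fast=12, a=[3, 3, 3, 6, 0, 0, 0, 0, 0, 0, 0, 0, 0, 4, 0, 0, 0, 0, 0, 0]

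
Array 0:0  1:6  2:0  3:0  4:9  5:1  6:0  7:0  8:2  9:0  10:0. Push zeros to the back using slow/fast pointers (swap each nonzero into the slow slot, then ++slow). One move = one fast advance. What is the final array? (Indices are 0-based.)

slow=0 fast=0: a[fast]=0, fast++
slow=0 fast=1: a[fast]=6≠0 swap→a[0]=6, slow++,fast++
slow=1 fast=2: a[fast]=0, fast++
slow=1 fast=3: a[fast]=0, fast++
slow=1 fast=4: a[fast]=9≠0 swap→a[1]=9, slow++,fast++
slow=2 fast=5: a[fast]=1≠0 swap→a[2]=1, slow++,fast++
slow=3 fast=6: a[fast]=0, fast++
slow=3 fast=7: a[fast]=0, fast++
slow=3 fast=8: a[fast]=2≠0 swap→a[3]=2, slow++,fast++
slow=4 fast=9: a[fast]=0, fast++
slow=4 fast=10: a[fast]=0, fast++

[6, 9, 1, 2, 0, 0, 0, 0, 0, 0, 0]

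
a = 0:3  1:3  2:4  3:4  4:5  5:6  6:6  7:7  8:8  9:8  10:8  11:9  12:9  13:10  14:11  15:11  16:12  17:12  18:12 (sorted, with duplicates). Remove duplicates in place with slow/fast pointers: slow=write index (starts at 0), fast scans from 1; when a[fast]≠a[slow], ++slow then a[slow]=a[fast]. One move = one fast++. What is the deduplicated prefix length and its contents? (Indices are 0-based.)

length 10; prefix = [3, 4, 5, 6, 7, 8, 9, 10, 11, 12]

(s=0,f=1) a[fast]=3=a[slow] dup → fast++
(s=0,f=2) a[fast]=4≠a[slow]=3 write a[1]=4 → slow++,fast++
(s=1,f=3) a[fast]=4=a[slow] dup → fast++
(s=1,f=4) a[fast]=5≠a[slow]=4 write a[2]=5 → slow++,fast++
(s=2,f=5) a[fast]=6≠a[slow]=5 write a[3]=6 → slow++,fast++
(s=3,f=6) a[fast]=6=a[slow] dup → fast++
(s=3,f=7) a[fast]=7≠a[slow]=6 write a[4]=7 → slow++,fast++
(s=4,f=8) a[fast]=8≠a[slow]=7 write a[5]=8 → slow++,fast++
(s=5,f=9) a[fast]=8=a[slow] dup → fast++
(s=5,f=10) a[fast]=8=a[slow] dup → fast++
(s=5,f=11) a[fast]=9≠a[slow]=8 write a[6]=9 → slow++,fast++
(s=6,f=12) a[fast]=9=a[slow] dup → fast++
(s=6,f=13) a[fast]=10≠a[slow]=9 write a[7]=10 → slow++,fast++
(s=7,f=14) a[fast]=11≠a[slow]=10 write a[8]=11 → slow++,fast++
(s=8,f=15) a[fast]=11=a[slow] dup → fast++
(s=8,f=16) a[fast]=12≠a[slow]=11 write a[9]=12 → slow++,fast++
(s=9,f=17) a[fast]=12=a[slow] dup → fast++
(s=9,f=18) a[fast]=12=a[slow] dup → fast++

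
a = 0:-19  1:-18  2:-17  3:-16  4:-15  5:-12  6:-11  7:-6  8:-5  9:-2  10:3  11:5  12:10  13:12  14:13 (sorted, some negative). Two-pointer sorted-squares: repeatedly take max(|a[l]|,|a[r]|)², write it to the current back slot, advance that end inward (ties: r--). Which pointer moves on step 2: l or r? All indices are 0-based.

l

l=0 r=14: |-19|>|13| out[14]=361, l++
l=1 r=14: |-18|>|13| out[13]=324, l++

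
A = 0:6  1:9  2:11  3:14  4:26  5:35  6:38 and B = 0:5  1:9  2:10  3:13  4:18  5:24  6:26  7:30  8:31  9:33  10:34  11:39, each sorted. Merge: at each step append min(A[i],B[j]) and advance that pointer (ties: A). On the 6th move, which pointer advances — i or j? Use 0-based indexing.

[i=0,j=0] A[i]=6>B[j]=5 take 5 → j++
[i=0,j=1] A[i]=6<=B[j]=9 take 6 → i++
[i=1,j=1] A[i]=9<=B[j]=9 take 9 → i++
[i=2,j=1] A[i]=11>B[j]=9 take 9 → j++
[i=2,j=2] A[i]=11>B[j]=10 take 10 → j++
[i=2,j=3] A[i]=11<=B[j]=13 take 11 → i++

i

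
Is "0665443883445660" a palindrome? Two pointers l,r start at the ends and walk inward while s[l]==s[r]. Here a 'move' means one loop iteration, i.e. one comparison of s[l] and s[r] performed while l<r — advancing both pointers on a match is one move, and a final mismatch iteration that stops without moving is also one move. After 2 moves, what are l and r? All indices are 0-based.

[0,15] '0'=='0' → l++,r--
[1,14] '6'=='6' → l++,r--

l=2, r=13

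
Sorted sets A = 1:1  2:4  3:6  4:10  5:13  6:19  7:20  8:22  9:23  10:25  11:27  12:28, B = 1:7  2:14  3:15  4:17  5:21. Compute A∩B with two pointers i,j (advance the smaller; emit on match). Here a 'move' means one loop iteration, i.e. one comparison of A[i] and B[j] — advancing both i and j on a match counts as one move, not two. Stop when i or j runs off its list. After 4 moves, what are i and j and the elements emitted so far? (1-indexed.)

[i=1,j=1] 1<7 → i++
[i=2,j=1] 4<7 → i++
[i=3,j=1] 6<7 → i++
[i=4,j=1] 10>7 → j++

i=4, j=2, emitted=[]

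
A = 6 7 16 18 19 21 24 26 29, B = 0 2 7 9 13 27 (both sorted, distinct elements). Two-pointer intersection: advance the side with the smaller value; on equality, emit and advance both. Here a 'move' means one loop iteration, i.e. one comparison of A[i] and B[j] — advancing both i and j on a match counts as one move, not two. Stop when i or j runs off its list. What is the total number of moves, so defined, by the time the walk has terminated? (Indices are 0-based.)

13 moves

i=0 j=0: 6>0, j++
i=0 j=1: 6>2, j++
i=0 j=2: 6<7, i++
i=1 j=2: 7==7 emit, i++,j++
i=2 j=3: 16>9, j++
i=2 j=4: 16>13, j++
i=2 j=5: 16<27, i++
i=3 j=5: 18<27, i++
i=4 j=5: 19<27, i++
i=5 j=5: 21<27, i++
i=6 j=5: 24<27, i++
i=7 j=5: 26<27, i++
i=8 j=5: 29>27, j++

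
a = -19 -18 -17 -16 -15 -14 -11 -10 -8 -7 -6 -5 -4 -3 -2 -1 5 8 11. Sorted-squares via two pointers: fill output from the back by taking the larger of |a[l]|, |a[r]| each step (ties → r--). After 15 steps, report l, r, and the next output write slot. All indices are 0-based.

l=12, r=15, next write slot=3

[0,18] |-19|>|11| out[18]=361 → l++
[1,18] |-18|>|11| out[17]=324 → l++
[2,18] |-17|>|11| out[16]=289 → l++
[3,18] |-16|>|11| out[15]=256 → l++
[4,18] |-15|>|11| out[14]=225 → l++
[5,18] |-14|>|11| out[13]=196 → l++
[6,18] |-11|<=|11| out[12]=121 → r--
[6,17] |-11|>|8| out[11]=121 → l++
[7,17] |-10|>|8| out[10]=100 → l++
[8,17] |-8|<=|8| out[9]=64 → r--
[8,16] |-8|>|5| out[8]=64 → l++
[9,16] |-7|>|5| out[7]=49 → l++
[10,16] |-6|>|5| out[6]=36 → l++
[11,16] |-5|<=|5| out[5]=25 → r--
[11,15] |-5|>|-1| out[4]=25 → l++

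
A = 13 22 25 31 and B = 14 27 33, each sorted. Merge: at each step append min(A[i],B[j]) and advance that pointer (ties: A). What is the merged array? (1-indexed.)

i=1 j=1: A[i]=13<=B[j]=14 take 13, i++
i=2 j=1: A[i]=22>B[j]=14 take 14, j++
i=2 j=2: A[i]=22<=B[j]=27 take 22, i++
i=3 j=2: A[i]=25<=B[j]=27 take 25, i++
i=4 j=2: A[i]=31>B[j]=27 take 27, j++
i=4 j=3: A[i]=31<=B[j]=33 take 31, i++
i=5 j=3: A done, take B[j]=33, j++

[13, 14, 22, 25, 27, 31, 33]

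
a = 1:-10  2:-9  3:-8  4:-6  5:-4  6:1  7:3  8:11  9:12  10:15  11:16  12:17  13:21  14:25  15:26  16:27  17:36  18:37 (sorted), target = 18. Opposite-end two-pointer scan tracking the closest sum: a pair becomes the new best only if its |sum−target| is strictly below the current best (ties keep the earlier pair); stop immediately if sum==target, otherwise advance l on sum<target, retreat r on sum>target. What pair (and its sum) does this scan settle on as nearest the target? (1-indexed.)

[1,18] -10+37=27 d=9 * → r--
[1,17] -10+36=26 d=8 * → r--
[1,16] -10+27=17 d=1 * → l++
[2,16] -9+27=18 d=0 * → stop

pair (-9, 27) with sum 18 (|Δ|=0)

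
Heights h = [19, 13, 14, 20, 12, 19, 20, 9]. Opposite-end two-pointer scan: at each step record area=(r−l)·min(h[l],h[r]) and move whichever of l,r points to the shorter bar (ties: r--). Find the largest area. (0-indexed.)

l=0 r=7: min(19,9)*7=63 best=63 *, r--
l=0 r=6: min(19,20)*6=114 best=114 *, l++
l=1 r=6: min(13,20)*5=65 best=114, l++
l=2 r=6: min(14,20)*4=56 best=114, l++
l=3 r=6: min(20,20)*3=60 best=114, r--
l=3 r=5: min(20,19)*2=38 best=114, r--
l=3 r=4: min(20,12)*1=12 best=114, r--

max area = 114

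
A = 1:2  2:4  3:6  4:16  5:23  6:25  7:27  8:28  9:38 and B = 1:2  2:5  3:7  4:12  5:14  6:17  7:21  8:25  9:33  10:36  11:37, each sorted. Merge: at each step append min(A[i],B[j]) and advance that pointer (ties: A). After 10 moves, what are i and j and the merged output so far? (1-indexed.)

i=5, j=7, merged so far=[2, 2, 4, 5, 6, 7, 12, 14, 16, 17]

i=1 j=1: A[i]=2<=B[j]=2 take 2, i++
i=2 j=1: A[i]=4>B[j]=2 take 2, j++
i=2 j=2: A[i]=4<=B[j]=5 take 4, i++
i=3 j=2: A[i]=6>B[j]=5 take 5, j++
i=3 j=3: A[i]=6<=B[j]=7 take 6, i++
i=4 j=3: A[i]=16>B[j]=7 take 7, j++
i=4 j=4: A[i]=16>B[j]=12 take 12, j++
i=4 j=5: A[i]=16>B[j]=14 take 14, j++
i=4 j=6: A[i]=16<=B[j]=17 take 16, i++
i=5 j=6: A[i]=23>B[j]=17 take 17, j++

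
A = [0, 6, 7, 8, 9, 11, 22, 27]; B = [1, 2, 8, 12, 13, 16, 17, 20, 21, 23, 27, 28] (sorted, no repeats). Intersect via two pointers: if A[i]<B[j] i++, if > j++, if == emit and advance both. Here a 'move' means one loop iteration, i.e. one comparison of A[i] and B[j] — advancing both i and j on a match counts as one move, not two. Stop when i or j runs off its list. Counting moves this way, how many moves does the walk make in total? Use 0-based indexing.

i=0 j=0: 0<1, i++
i=1 j=0: 6>1, j++
i=1 j=1: 6>2, j++
i=1 j=2: 6<8, i++
i=2 j=2: 7<8, i++
i=3 j=2: 8==8 emit, i++,j++
i=4 j=3: 9<12, i++
i=5 j=3: 11<12, i++
i=6 j=3: 22>12, j++
i=6 j=4: 22>13, j++
i=6 j=5: 22>16, j++
i=6 j=6: 22>17, j++
i=6 j=7: 22>20, j++
i=6 j=8: 22>21, j++
i=6 j=9: 22<23, i++
i=7 j=9: 27>23, j++
i=7 j=10: 27==27 emit, i++,j++

17 moves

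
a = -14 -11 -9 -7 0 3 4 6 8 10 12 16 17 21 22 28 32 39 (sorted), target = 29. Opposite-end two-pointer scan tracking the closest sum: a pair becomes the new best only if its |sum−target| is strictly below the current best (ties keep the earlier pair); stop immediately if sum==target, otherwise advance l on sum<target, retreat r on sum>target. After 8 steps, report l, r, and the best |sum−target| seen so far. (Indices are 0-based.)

[0,17] -14+39=25 d=4 * → l++
[1,17] -11+39=28 d=1 * → l++
[2,17] -9+39=30 d=1 → r--
[2,16] -9+32=23 d=6 → l++
[3,16] -7+32=25 d=4 → l++
[4,16] 0+32=32 d=3 → r--
[4,15] 0+28=28 d=1 → l++
[5,15] 3+28=31 d=2 → r--

l=5, r=14, best |Δ|=1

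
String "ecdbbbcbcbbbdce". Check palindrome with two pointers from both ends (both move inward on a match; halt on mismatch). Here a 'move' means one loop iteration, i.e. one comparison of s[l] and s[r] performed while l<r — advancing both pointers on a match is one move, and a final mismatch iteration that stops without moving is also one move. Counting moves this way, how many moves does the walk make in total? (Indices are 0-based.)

7 moves

[0,14] 'e'=='e' → l++,r--
[1,13] 'c'=='c' → l++,r--
[2,12] 'd'=='d' → l++,r--
[3,11] 'b'=='b' → l++,r--
[4,10] 'b'=='b' → l++,r--
[5,9] 'b'=='b' → l++,r--
[6,8] 'c'=='c' → l++,r--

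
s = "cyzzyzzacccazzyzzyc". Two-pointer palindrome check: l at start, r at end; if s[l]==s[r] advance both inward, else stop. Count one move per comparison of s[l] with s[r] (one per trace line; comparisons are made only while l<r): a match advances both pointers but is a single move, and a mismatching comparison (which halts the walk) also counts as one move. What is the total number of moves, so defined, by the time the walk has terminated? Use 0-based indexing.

l=0 r=18: 'c'=='c', l++,r--
l=1 r=17: 'y'=='y', l++,r--
l=2 r=16: 'z'=='z', l++,r--
l=3 r=15: 'z'=='z', l++,r--
l=4 r=14: 'y'=='y', l++,r--
l=5 r=13: 'z'=='z', l++,r--
l=6 r=12: 'z'=='z', l++,r--
l=7 r=11: 'a'=='a', l++,r--
l=8 r=10: 'c'=='c', l++,r--

9 moves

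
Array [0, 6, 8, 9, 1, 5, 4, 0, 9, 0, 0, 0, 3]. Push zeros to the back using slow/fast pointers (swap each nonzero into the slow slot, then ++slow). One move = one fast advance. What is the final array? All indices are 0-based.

[6, 8, 9, 1, 5, 4, 9, 3, 0, 0, 0, 0, 0]

slow=0 fast=0: a[fast]=0, fast++
slow=0 fast=1: a[fast]=6≠0 swap→a[0]=6, slow++,fast++
slow=1 fast=2: a[fast]=8≠0 swap→a[1]=8, slow++,fast++
slow=2 fast=3: a[fast]=9≠0 swap→a[2]=9, slow++,fast++
slow=3 fast=4: a[fast]=1≠0 swap→a[3]=1, slow++,fast++
slow=4 fast=5: a[fast]=5≠0 swap→a[4]=5, slow++,fast++
slow=5 fast=6: a[fast]=4≠0 swap→a[5]=4, slow++,fast++
slow=6 fast=7: a[fast]=0, fast++
slow=6 fast=8: a[fast]=9≠0 swap→a[6]=9, slow++,fast++
slow=7 fast=9: a[fast]=0, fast++
slow=7 fast=10: a[fast]=0, fast++
slow=7 fast=11: a[fast]=0, fast++
slow=7 fast=12: a[fast]=3≠0 swap→a[7]=3, slow++,fast++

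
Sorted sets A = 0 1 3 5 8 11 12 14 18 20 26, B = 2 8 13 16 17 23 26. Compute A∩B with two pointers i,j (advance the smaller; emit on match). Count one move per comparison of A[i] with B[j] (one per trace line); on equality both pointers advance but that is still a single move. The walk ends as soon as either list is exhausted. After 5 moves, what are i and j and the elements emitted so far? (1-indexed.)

i=5, j=2, emitted=[]

i=1 j=1: 0<2, i++
i=2 j=1: 1<2, i++
i=3 j=1: 3>2, j++
i=3 j=2: 3<8, i++
i=4 j=2: 5<8, i++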